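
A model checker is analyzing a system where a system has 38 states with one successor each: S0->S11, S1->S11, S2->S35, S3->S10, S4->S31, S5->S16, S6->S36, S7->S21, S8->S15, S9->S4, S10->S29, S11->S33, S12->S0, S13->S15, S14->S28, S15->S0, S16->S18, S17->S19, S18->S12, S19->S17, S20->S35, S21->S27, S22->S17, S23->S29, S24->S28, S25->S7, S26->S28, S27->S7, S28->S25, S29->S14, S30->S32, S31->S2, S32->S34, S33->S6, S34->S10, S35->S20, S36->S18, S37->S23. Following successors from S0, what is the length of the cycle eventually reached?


Trace from S0 until a state repeats:
  S0 -> S11 -> S33 -> S6 -> S36 -> S18 -> S12 -> S0
S0 first seen at step 0, revisited at step 7.
Cycle length = 7 - 0 = 7

7


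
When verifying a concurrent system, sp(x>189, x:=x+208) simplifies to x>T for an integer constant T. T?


Formula: sp(P, x:=E) = exists old_x. (x = E[old_x/x]) AND P[old_x/x] (old_x is the value of x before the assignment; eliminate old_x by solving x = E[old_x/x] for old_x)
Step 1: Precondition P: x>189, i.e. old_x > 189
Step 2: Assignment gives x = old_x + 208, so old_x = x - 208
Step 3: Substitute into P: x - 208 > 189
Step 4: Simplify: x > 189+208 = 397

397


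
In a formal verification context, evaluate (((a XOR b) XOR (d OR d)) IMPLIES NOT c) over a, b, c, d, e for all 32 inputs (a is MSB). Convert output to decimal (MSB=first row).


Formula: (((a XOR b) XOR (d OR d)) IMPLIES NOT c) over a, b, c, d, e (32 rows)
Evaluate each row (bits = a,b,c,d,e, MSB first):
  row 0 [00000]: (((0 XOR 0) XOR (0 OR 0)) IMPLIES NOT 0) -> 1
  row 1 [00001]: (((0 XOR 0) XOR (0 OR 0)) IMPLIES NOT 0) -> 1
  row 2 [00010]: (((0 XOR 0) XOR (1 OR 1)) IMPLIES NOT 0) -> 1
  row 3 [00011]: (((0 XOR 0) XOR (1 OR 1)) IMPLIES NOT 0) -> 1
  row 4 [00100]: (((0 XOR 0) XOR (0 OR 0)) IMPLIES NOT 1) -> 1
  row 5 [00101]: (((0 XOR 0) XOR (0 OR 0)) IMPLIES NOT 1) -> 1
  row 6 [00110]: (((0 XOR 0) XOR (1 OR 1)) IMPLIES NOT 1) -> 0
  row 7 [00111]: (((0 XOR 0) XOR (1 OR 1)) IMPLIES NOT 1) -> 0
  row 8 [01000]: (((0 XOR 1) XOR (0 OR 0)) IMPLIES NOT 0) -> 1
  row 9 [01001]: (((0 XOR 1) XOR (0 OR 0)) IMPLIES NOT 0) -> 1
  row 10 [01010]: (((0 XOR 1) XOR (1 OR 1)) IMPLIES NOT 0) -> 1
  row 11 [01011]: (((0 XOR 1) XOR (1 OR 1)) IMPLIES NOT 0) -> 1
  row 12 [01100]: (((0 XOR 1) XOR (0 OR 0)) IMPLIES NOT 1) -> 0
  row 13 [01101]: (((0 XOR 1) XOR (0 OR 0)) IMPLIES NOT 1) -> 0
  row 14 [01110]: (((0 XOR 1) XOR (1 OR 1)) IMPLIES NOT 1) -> 1
  row 15 [01111]: (((0 XOR 1) XOR (1 OR 1)) IMPLIES NOT 1) -> 1
  row 16 [10000]: (((1 XOR 0) XOR (0 OR 0)) IMPLIES NOT 0) -> 1
  row 17 [10001]: (((1 XOR 0) XOR (0 OR 0)) IMPLIES NOT 0) -> 1
  row 18 [10010]: (((1 XOR 0) XOR (1 OR 1)) IMPLIES NOT 0) -> 1
  row 19 [10011]: (((1 XOR 0) XOR (1 OR 1)) IMPLIES NOT 0) -> 1
  row 20 [10100]: (((1 XOR 0) XOR (0 OR 0)) IMPLIES NOT 1) -> 0
  row 21 [10101]: (((1 XOR 0) XOR (0 OR 0)) IMPLIES NOT 1) -> 0
  row 22 [10110]: (((1 XOR 0) XOR (1 OR 1)) IMPLIES NOT 1) -> 1
  row 23 [10111]: (((1 XOR 0) XOR (1 OR 1)) IMPLIES NOT 1) -> 1
  row 24 [11000]: (((1 XOR 1) XOR (0 OR 0)) IMPLIES NOT 0) -> 1
  row 25 [11001]: (((1 XOR 1) XOR (0 OR 0)) IMPLIES NOT 0) -> 1
  row 26 [11010]: (((1 XOR 1) XOR (1 OR 1)) IMPLIES NOT 0) -> 1
  row 27 [11011]: (((1 XOR 1) XOR (1 OR 1)) IMPLIES NOT 0) -> 1
  row 28 [11100]: (((1 XOR 1) XOR (0 OR 0)) IMPLIES NOT 1) -> 1
  row 29 [11101]: (((1 XOR 1) XOR (0 OR 0)) IMPLIES NOT 1) -> 1
  row 30 [11110]: (((1 XOR 1) XOR (1 OR 1)) IMPLIES NOT 1) -> 0
  row 31 [11111]: (((1 XOR 1) XOR (1 OR 1)) IMPLIES NOT 1) -> 0
Full result column, 4 rows per line (a,b,c fixed per line; d,e runs 00..11 left to right):
  rows 0-3 [a,b,c=000]: 1111  = hex F
  rows 4-7 [a,b,c=001]: 1100  = hex C
  rows 8-11 [a,b,c=010]: 1111  = hex F
  rows 12-15 [a,b,c=011]: 0011  = hex 3
  rows 16-19 [a,b,c=100]: 1111  = hex F
  rows 20-23 [a,b,c=101]: 0011  = hex 3
  rows 24-27 [a,b,c=110]: 1111  = hex F
  rows 28-31 [a,b,c=111]: 1100  = hex C
Output column (row 0 .. row 31) = 11111100111100111111001111111100
Output column grouped in 4s = 1111 1100 1111 0011 1111 0011 1111 1100 = 0xFCF3F3FC
Convert to decimal digit by digit (value = value*16 + digit):
  F -> 15
  15*16 + 12 (C) = 252
  252*16 + 15 (F) = 4047
  4047*16 + 3 = 64755
  64755*16 + 15 (F) = 1036095
  1036095*16 + 3 = 16577523
  16577523*16 + 15 (F) = 265240383
  265240383*16 + 12 (C) = 4243846140
Decimal = 4243846140

4243846140


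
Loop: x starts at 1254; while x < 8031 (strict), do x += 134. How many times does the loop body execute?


Step 1: x goes from 1254 toward 8031 by 134; the body runs while x<8031, so iterations = ceil((bound-start)/step)
Step 2: Distance=6777
Step 3: ceil(6777/134)=51

51


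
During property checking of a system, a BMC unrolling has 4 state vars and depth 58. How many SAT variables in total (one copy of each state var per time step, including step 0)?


BMC unrolls to depth k, creating one copy of each state var for steps 0..k.
Step count = 58 + 1 = 59 (steps 0 through 58)
Vars per step = 4
Total = 4 * 59 = 236

236


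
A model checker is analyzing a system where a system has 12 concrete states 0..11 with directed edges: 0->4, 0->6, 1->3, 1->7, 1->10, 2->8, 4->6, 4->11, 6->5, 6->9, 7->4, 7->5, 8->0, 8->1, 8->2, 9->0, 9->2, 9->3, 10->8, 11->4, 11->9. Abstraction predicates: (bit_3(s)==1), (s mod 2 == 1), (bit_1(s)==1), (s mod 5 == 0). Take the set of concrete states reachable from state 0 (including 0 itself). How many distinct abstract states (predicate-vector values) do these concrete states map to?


BFS from 0:
Concrete reachable: {0, 1, 2, 3, 4, 5, 6, 7, 8, 9, 10, 11}
Abstract via predicates (bit_3(s)==1), (s mod 2 == 1), (bit_1(s)==1), (s mod 5 == 0):
  (0,0,0,0) <- {4}
  (0,0,0,1) <- {0}
  (0,0,1,0) <- {2, 6}
  (0,1,0,0) <- {1}
  (0,1,0,1) <- {5}
  (0,1,1,0) <- {3, 7}
  (1,0,0,0) <- {8}
  (1,0,1,1) <- {10}
  (1,1,0,0) <- {9}
  (1,1,1,0) <- {11}
Distinct abstract states = 10

10


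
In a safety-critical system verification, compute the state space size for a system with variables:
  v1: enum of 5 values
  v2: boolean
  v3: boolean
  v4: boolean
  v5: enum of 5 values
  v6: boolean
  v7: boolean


State space = product of domain sizes of all variables.
Domain sizes:
  v1 (enum of 5 values): 5
  v2 (boolean): 2
  v3 (boolean): 2
  v4 (boolean): 2
  v5 (enum of 5 values): 5
  v6 (boolean): 2
  v7 (boolean): 2
Product = 5 * 2 * 2 * 2 * 5 * 2 * 2 = 800

800


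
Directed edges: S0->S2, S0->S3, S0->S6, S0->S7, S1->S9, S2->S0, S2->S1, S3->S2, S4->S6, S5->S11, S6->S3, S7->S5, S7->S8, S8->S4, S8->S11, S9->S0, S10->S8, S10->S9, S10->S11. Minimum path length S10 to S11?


BFS layer-by-layer from S10:
  dist 0: {S10}
  dist 1: {S8, S9, S11}
  -> S11 reached at distance 1
Shortest path length = 1

1


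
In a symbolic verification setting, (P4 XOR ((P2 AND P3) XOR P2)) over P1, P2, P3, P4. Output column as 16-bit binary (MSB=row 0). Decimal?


Formula: (P4 XOR ((P2 AND P3) XOR P2)) over P1, P2, P3, P4 (16 rows)
Evaluate each row (bits = P1,P2,P3,P4, MSB first):
  row 0 [0000]: (0 XOR ((0 AND 0) XOR 0)) -> 0
  row 1 [0001]: (1 XOR ((0 AND 0) XOR 0)) -> 1
  row 2 [0010]: (0 XOR ((0 AND 1) XOR 0)) -> 0
  row 3 [0011]: (1 XOR ((0 AND 1) XOR 0)) -> 1
  row 4 [0100]: (0 XOR ((1 AND 0) XOR 1)) -> 1
  row 5 [0101]: (1 XOR ((1 AND 0) XOR 1)) -> 0
  row 6 [0110]: (0 XOR ((1 AND 1) XOR 1)) -> 0
  row 7 [0111]: (1 XOR ((1 AND 1) XOR 1)) -> 1
  row 8 [1000]: (0 XOR ((0 AND 0) XOR 0)) -> 0
  row 9 [1001]: (1 XOR ((0 AND 0) XOR 0)) -> 1
  row 10 [1010]: (0 XOR ((0 AND 1) XOR 0)) -> 0
  row 11 [1011]: (1 XOR ((0 AND 1) XOR 0)) -> 1
  row 12 [1100]: (0 XOR ((1 AND 0) XOR 1)) -> 1
  row 13 [1101]: (1 XOR ((1 AND 0) XOR 1)) -> 0
  row 14 [1110]: (0 XOR ((1 AND 1) XOR 1)) -> 0
  row 15 [1111]: (1 XOR ((1 AND 1) XOR 1)) -> 1
Full result column, 4 rows per line (P1,P2 fixed per line; P3,P4 runs 00..11 left to right):
  rows 0-3 [P1,P2=00]: 0101  = hex 5
  rows 4-7 [P1,P2=01]: 1001  = hex 9
  rows 8-11 [P1,P2=10]: 0101  = hex 5
  rows 12-15 [P1,P2=11]: 1001  = hex 9
Output column (row 0 .. row 15) = 0101100101011001
Output column grouped in 4s = 0101 1001 0101 1001 = 0x5959
Convert to decimal digit by digit (value = value*16 + digit):
  5 -> 5
  5*16 + 9 = 89
  89*16 + 5 = 1429
  1429*16 + 9 = 22873
Decimal = 22873

22873


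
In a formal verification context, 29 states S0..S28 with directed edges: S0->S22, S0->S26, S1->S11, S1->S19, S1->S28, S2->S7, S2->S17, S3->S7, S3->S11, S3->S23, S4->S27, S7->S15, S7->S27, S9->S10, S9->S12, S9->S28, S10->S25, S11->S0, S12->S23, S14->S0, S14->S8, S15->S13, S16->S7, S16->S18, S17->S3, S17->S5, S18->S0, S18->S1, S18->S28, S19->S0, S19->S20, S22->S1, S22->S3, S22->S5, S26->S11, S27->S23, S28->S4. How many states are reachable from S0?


BFS from S0:
  layer 0: {S0}
  layer 1: {S22, S26}
  layer 2: {S1, S3, S5, S11}
  layer 3: {S7, S19, S23, S28}
  layer 4: {S4, S15, S20, S27}
  layer 5: {S13}
Reachable set: {S0, S1, S3, S4, S5, S7, S11, S13, S15, S19, S20, S22, S23, S26, S27, S28}
Count = 16

16


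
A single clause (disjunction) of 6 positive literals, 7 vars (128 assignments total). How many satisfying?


Step 1: Total=2^7=128
Step 2: Unsat when all 6 false: 2^1=2
Step 3: Sat=128-2=126

126


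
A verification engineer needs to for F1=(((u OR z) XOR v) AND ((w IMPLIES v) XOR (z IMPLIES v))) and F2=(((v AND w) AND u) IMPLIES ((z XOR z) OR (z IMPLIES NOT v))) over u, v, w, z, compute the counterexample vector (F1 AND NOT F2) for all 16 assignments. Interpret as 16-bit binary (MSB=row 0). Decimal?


F1 = (((u OR z) XOR v) AND ((w IMPLIES v) XOR (z IMPLIES v)))
F2 = (((v AND w) AND u) IMPLIES ((z XOR z) OR (z IMPLIES NOT v)))
Counterexample to F1=>F2 is where F1=1 and F2=0.
Evaluate each row (bits = u,v,w,z, MSB first):
  row 0 [0000]: F1=0 F2=1 -> F1&~F2 -> 0
  row 1 [0001]: F1=1 F2=1 -> F1&~F2 -> 0
  row 2 [0010]: F1=0 F2=1 -> F1&~F2 -> 0
  row 3 [0011]: F1=0 F2=1 -> F1&~F2 -> 0
  row 4 [0100]: F1=0 F2=1 -> F1&~F2 -> 0
  row 5 [0101]: F1=0 F2=1 -> F1&~F2 -> 0
  row 6 [0110]: F1=0 F2=1 -> F1&~F2 -> 0
  row 7 [0111]: F1=0 F2=1 -> F1&~F2 -> 0
  row 8 [1000]: F1=0 F2=1 -> F1&~F2 -> 0
  row 9 [1001]: F1=1 F2=1 -> F1&~F2 -> 0
  row 10 [1010]: F1=1 F2=1 -> F1&~F2 -> 0
  row 11 [1011]: F1=0 F2=1 -> F1&~F2 -> 0
  row 12 [1100]: F1=0 F2=1 -> F1&~F2 -> 0
  row 13 [1101]: F1=0 F2=1 -> F1&~F2 -> 0
  row 14 [1110]: F1=0 F2=1 -> F1&~F2 -> 0
  row 15 [1111]: F1=0 F2=0 -> F1&~F2 -> 0
Full result column, 4 rows per line (u,v fixed per line; w,z runs 00..11 left to right):
  rows 0-3 [u,v=00]: 0000  = hex 0
  rows 4-7 [u,v=01]: 0000  = hex 0
  rows 8-11 [u,v=10]: 0000  = hex 0
  rows 12-15 [u,v=11]: 0000  = hex 0
Counterexample vector (row 0 .. row 15) = 0000000000000000
Output column grouped in 4s = 0000 0000 0000 0000 = 0x0000
Convert to decimal digit by digit (value = value*16 + digit):
  0 -> 0
  0*16 + 0 = 0
  0*16 + 0 = 0
  0*16 + 0 = 0
Decimal = 0

0


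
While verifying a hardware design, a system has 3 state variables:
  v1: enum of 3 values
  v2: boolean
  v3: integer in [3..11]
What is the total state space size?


State space = product of domain sizes of all variables.
Domain sizes:
  v1 (enum of 3 values): 3
  v2 (boolean): 2
  v3 (integer in [3..11]): 9
Product = 3 * 2 * 9 = 54

54


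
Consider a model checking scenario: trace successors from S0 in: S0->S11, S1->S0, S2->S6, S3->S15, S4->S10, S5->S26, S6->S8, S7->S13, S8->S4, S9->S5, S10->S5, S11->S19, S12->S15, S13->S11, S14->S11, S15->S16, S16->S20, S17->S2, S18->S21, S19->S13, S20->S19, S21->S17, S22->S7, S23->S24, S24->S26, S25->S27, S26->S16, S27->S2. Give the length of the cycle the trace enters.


Trace from S0 until a state repeats:
  S0 -> S11 -> S19 -> S13 -> S11
S11 first seen at step 1, revisited at step 4.
Cycle length = 4 - 1 = 3

3


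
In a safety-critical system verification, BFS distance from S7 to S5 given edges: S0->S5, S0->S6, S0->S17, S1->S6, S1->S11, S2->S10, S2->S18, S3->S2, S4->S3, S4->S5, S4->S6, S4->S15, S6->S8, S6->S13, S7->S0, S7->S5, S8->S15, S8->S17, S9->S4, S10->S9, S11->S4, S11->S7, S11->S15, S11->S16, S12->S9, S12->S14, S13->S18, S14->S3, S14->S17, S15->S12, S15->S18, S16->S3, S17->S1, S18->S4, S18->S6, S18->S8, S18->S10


BFS layer-by-layer from S7:
  dist 0: {S7}
  dist 1: {S0, S5}
  -> S5 reached at distance 1
Shortest path length = 1

1


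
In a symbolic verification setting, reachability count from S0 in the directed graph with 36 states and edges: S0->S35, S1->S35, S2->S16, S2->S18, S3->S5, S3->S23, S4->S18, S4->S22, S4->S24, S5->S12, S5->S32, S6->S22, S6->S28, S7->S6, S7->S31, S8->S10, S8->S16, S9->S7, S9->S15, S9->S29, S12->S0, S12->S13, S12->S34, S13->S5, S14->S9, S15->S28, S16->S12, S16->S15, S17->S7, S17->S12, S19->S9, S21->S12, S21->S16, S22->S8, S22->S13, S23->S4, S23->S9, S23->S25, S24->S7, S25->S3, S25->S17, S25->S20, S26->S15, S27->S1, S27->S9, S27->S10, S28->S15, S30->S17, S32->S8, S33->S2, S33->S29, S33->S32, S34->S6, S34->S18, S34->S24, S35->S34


BFS from S0:
  layer 0: {S0}
  layer 1: {S35}
  layer 2: {S34}
  layer 3: {S6, S18, S24}
  layer 4: {S7, S22, S28}
  layer 5: {S8, S13, S15, S31}
  layer 6: {S5, S10, S16}
  layer 7: {S12, S32}
Reachable set: {S0, S5, S6, S7, S8, S10, S12, S13, S15, S16, S18, S22, S24, S28, S31, S32, S34, S35}
Count = 18

18


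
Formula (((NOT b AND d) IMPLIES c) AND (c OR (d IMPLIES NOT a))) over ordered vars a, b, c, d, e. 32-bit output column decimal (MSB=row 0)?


Formula: (((NOT b AND d) IMPLIES c) AND (c OR (d IMPLIES NOT a))) over a, b, c, d, e (32 rows)
Evaluate each row (bits = a,b,c,d,e, MSB first):
  row 0 [00000]: (((NOT 0 AND 0) IMPLIES 0) AND (0 OR (0 IMPLIES NOT 0))) -> 1
  row 1 [00001]: (((NOT 0 AND 0) IMPLIES 0) AND (0 OR (0 IMPLIES NOT 0))) -> 1
  row 2 [00010]: (((NOT 0 AND 1) IMPLIES 0) AND (0 OR (1 IMPLIES NOT 0))) -> 0
  row 3 [00011]: (((NOT 0 AND 1) IMPLIES 0) AND (0 OR (1 IMPLIES NOT 0))) -> 0
  row 4 [00100]: (((NOT 0 AND 0) IMPLIES 1) AND (1 OR (0 IMPLIES NOT 0))) -> 1
  row 5 [00101]: (((NOT 0 AND 0) IMPLIES 1) AND (1 OR (0 IMPLIES NOT 0))) -> 1
  row 6 [00110]: (((NOT 0 AND 1) IMPLIES 1) AND (1 OR (1 IMPLIES NOT 0))) -> 1
  row 7 [00111]: (((NOT 0 AND 1) IMPLIES 1) AND (1 OR (1 IMPLIES NOT 0))) -> 1
  row 8 [01000]: (((NOT 1 AND 0) IMPLIES 0) AND (0 OR (0 IMPLIES NOT 0))) -> 1
  row 9 [01001]: (((NOT 1 AND 0) IMPLIES 0) AND (0 OR (0 IMPLIES NOT 0))) -> 1
  row 10 [01010]: (((NOT 1 AND 1) IMPLIES 0) AND (0 OR (1 IMPLIES NOT 0))) -> 1
  row 11 [01011]: (((NOT 1 AND 1) IMPLIES 0) AND (0 OR (1 IMPLIES NOT 0))) -> 1
  row 12 [01100]: (((NOT 1 AND 0) IMPLIES 1) AND (1 OR (0 IMPLIES NOT 0))) -> 1
  row 13 [01101]: (((NOT 1 AND 0) IMPLIES 1) AND (1 OR (0 IMPLIES NOT 0))) -> 1
  row 14 [01110]: (((NOT 1 AND 1) IMPLIES 1) AND (1 OR (1 IMPLIES NOT 0))) -> 1
  row 15 [01111]: (((NOT 1 AND 1) IMPLIES 1) AND (1 OR (1 IMPLIES NOT 0))) -> 1
  row 16 [10000]: (((NOT 0 AND 0) IMPLIES 0) AND (0 OR (0 IMPLIES NOT 1))) -> 1
  row 17 [10001]: (((NOT 0 AND 0) IMPLIES 0) AND (0 OR (0 IMPLIES NOT 1))) -> 1
  row 18 [10010]: (((NOT 0 AND 1) IMPLIES 0) AND (0 OR (1 IMPLIES NOT 1))) -> 0
  row 19 [10011]: (((NOT 0 AND 1) IMPLIES 0) AND (0 OR (1 IMPLIES NOT 1))) -> 0
  row 20 [10100]: (((NOT 0 AND 0) IMPLIES 1) AND (1 OR (0 IMPLIES NOT 1))) -> 1
  row 21 [10101]: (((NOT 0 AND 0) IMPLIES 1) AND (1 OR (0 IMPLIES NOT 1))) -> 1
  row 22 [10110]: (((NOT 0 AND 1) IMPLIES 1) AND (1 OR (1 IMPLIES NOT 1))) -> 1
  row 23 [10111]: (((NOT 0 AND 1) IMPLIES 1) AND (1 OR (1 IMPLIES NOT 1))) -> 1
  row 24 [11000]: (((NOT 1 AND 0) IMPLIES 0) AND (0 OR (0 IMPLIES NOT 1))) -> 1
  row 25 [11001]: (((NOT 1 AND 0) IMPLIES 0) AND (0 OR (0 IMPLIES NOT 1))) -> 1
  row 26 [11010]: (((NOT 1 AND 1) IMPLIES 0) AND (0 OR (1 IMPLIES NOT 1))) -> 0
  row 27 [11011]: (((NOT 1 AND 1) IMPLIES 0) AND (0 OR (1 IMPLIES NOT 1))) -> 0
  row 28 [11100]: (((NOT 1 AND 0) IMPLIES 1) AND (1 OR (0 IMPLIES NOT 1))) -> 1
  row 29 [11101]: (((NOT 1 AND 0) IMPLIES 1) AND (1 OR (0 IMPLIES NOT 1))) -> 1
  row 30 [11110]: (((NOT 1 AND 1) IMPLIES 1) AND (1 OR (1 IMPLIES NOT 1))) -> 1
  row 31 [11111]: (((NOT 1 AND 1) IMPLIES 1) AND (1 OR (1 IMPLIES NOT 1))) -> 1
Full result column, 4 rows per line (a,b,c fixed per line; d,e runs 00..11 left to right):
  rows 0-3 [a,b,c=000]: 1100  = hex C
  rows 4-7 [a,b,c=001]: 1111  = hex F
  rows 8-11 [a,b,c=010]: 1111  = hex F
  rows 12-15 [a,b,c=011]: 1111  = hex F
  rows 16-19 [a,b,c=100]: 1100  = hex C
  rows 20-23 [a,b,c=101]: 1111  = hex F
  rows 24-27 [a,b,c=110]: 1100  = hex C
  rows 28-31 [a,b,c=111]: 1111  = hex F
Output column (row 0 .. row 31) = 11001111111111111100111111001111
Output column grouped in 4s = 1100 1111 1111 1111 1100 1111 1100 1111 = 0xCFFFCFCF
Convert to decimal digit by digit (value = value*16 + digit):
  C -> 12
  12*16 + 15 (F) = 207
  207*16 + 15 (F) = 3327
  3327*16 + 15 (F) = 53247
  53247*16 + 12 (C) = 851964
  851964*16 + 15 (F) = 13631439
  13631439*16 + 12 (C) = 218103036
  218103036*16 + 15 (F) = 3489648591
Decimal = 3489648591

3489648591


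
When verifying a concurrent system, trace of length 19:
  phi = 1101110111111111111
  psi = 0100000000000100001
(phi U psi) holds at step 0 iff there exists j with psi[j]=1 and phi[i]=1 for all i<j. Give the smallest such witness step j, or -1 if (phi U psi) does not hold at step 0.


(phi U psi) at 0: need smallest j with psi[j]=1 and phi[i]=1 for all i in [0,j).
Scan from step 0:
  step 0: phi=1, psi=0 -> continue
  step 1: psi=1 and phi held for [0,1) -> witness found
Witness step = 1

1


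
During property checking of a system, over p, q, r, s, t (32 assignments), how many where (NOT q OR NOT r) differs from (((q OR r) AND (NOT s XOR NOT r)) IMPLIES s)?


F1 = (NOT q OR NOT r)
F2 = (((q OR r) AND (NOT s XOR NOT r)) IMPLIES s)
Evaluate both on each of 32 rows (bits = p,q,r,s,t):
  row 0 [00000]: F1=1 F2=1 -> 0
  row 1 [00001]: F1=1 F2=1 -> 0
  row 2 [00010]: F1=1 F2=1 -> 0
  row 3 [00011]: F1=1 F2=1 -> 0
  row 4 [00100]: F1=1 F2=0 (differ) -> 1
  row 5 [00101]: F1=1 F2=0 (differ) -> 1
  row 6 [00110]: F1=1 F2=1 -> 0
  row 7 [00111]: F1=1 F2=1 -> 0
  row 8 [01000]: F1=1 F2=1 -> 0
  row 9 [01001]: F1=1 F2=1 -> 0
  row 10 [01010]: F1=1 F2=1 -> 0
  row 11 [01011]: F1=1 F2=1 -> 0
  row 12 [01100]: F1=0 F2=0 -> 0
  row 13 [01101]: F1=0 F2=0 -> 0
  row 14 [01110]: F1=0 F2=1 (differ) -> 1
  row 15 [01111]: F1=0 F2=1 (differ) -> 1
  row 16 [10000]: F1=1 F2=1 -> 0
  row 17 [10001]: F1=1 F2=1 -> 0
  row 18 [10010]: F1=1 F2=1 -> 0
  row 19 [10011]: F1=1 F2=1 -> 0
  row 20 [10100]: F1=1 F2=0 (differ) -> 1
  row 21 [10101]: F1=1 F2=0 (differ) -> 1
  row 22 [10110]: F1=1 F2=1 -> 0
  row 23 [10111]: F1=1 F2=1 -> 0
  row 24 [11000]: F1=1 F2=1 -> 0
  row 25 [11001]: F1=1 F2=1 -> 0
  row 26 [11010]: F1=1 F2=1 -> 0
  row 27 [11011]: F1=1 F2=1 -> 0
  row 28 [11100]: F1=0 F2=0 -> 0
  row 29 [11101]: F1=0 F2=0 -> 0
  row 30 [11110]: F1=0 F2=1 (differ) -> 1
  row 31 [11111]: F1=0 F2=1 (differ) -> 1
Full result column, 8 rows per line (p,q fixed per line; r,s,t runs 000..111 left to right):
  rows 0-7 [p,q=00]: 00001100  (ones: 2)
  rows 8-15 [p,q=01]: 00000011  (ones: 2)
  rows 16-23 [p,q=10]: 00001100  (ones: 2)
  rows 24-31 [p,q=11]: 00000011  (ones: 2)
Disagreements = 2+2+2+2 = 8

8


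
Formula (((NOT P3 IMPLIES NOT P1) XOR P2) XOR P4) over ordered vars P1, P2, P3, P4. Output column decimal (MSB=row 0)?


Formula: (((NOT P3 IMPLIES NOT P1) XOR P2) XOR P4) over P1, P2, P3, P4 (16 rows)
Evaluate each row (bits = P1,P2,P3,P4, MSB first):
  row 0 [0000]: (((NOT 0 IMPLIES NOT 0) XOR 0) XOR 0) -> 1
  row 1 [0001]: (((NOT 0 IMPLIES NOT 0) XOR 0) XOR 1) -> 0
  row 2 [0010]: (((NOT 1 IMPLIES NOT 0) XOR 0) XOR 0) -> 1
  row 3 [0011]: (((NOT 1 IMPLIES NOT 0) XOR 0) XOR 1) -> 0
  row 4 [0100]: (((NOT 0 IMPLIES NOT 0) XOR 1) XOR 0) -> 0
  row 5 [0101]: (((NOT 0 IMPLIES NOT 0) XOR 1) XOR 1) -> 1
  row 6 [0110]: (((NOT 1 IMPLIES NOT 0) XOR 1) XOR 0) -> 0
  row 7 [0111]: (((NOT 1 IMPLIES NOT 0) XOR 1) XOR 1) -> 1
  row 8 [1000]: (((NOT 0 IMPLIES NOT 1) XOR 0) XOR 0) -> 0
  row 9 [1001]: (((NOT 0 IMPLIES NOT 1) XOR 0) XOR 1) -> 1
  row 10 [1010]: (((NOT 1 IMPLIES NOT 1) XOR 0) XOR 0) -> 1
  row 11 [1011]: (((NOT 1 IMPLIES NOT 1) XOR 0) XOR 1) -> 0
  row 12 [1100]: (((NOT 0 IMPLIES NOT 1) XOR 1) XOR 0) -> 1
  row 13 [1101]: (((NOT 0 IMPLIES NOT 1) XOR 1) XOR 1) -> 0
  row 14 [1110]: (((NOT 1 IMPLIES NOT 1) XOR 1) XOR 0) -> 0
  row 15 [1111]: (((NOT 1 IMPLIES NOT 1) XOR 1) XOR 1) -> 1
Full result column, 4 rows per line (P1,P2 fixed per line; P3,P4 runs 00..11 left to right):
  rows 0-3 [P1,P2=00]: 1010  = hex A
  rows 4-7 [P1,P2=01]: 0101  = hex 5
  rows 8-11 [P1,P2=10]: 0110  = hex 6
  rows 12-15 [P1,P2=11]: 1001  = hex 9
Output column (row 0 .. row 15) = 1010010101101001
Output column grouped in 4s = 1010 0101 0110 1001 = 0xA569
Convert to decimal digit by digit (value = value*16 + digit):
  A -> 10
  10*16 + 5 = 165
  165*16 + 6 = 2646
  2646*16 + 9 = 42345
Decimal = 42345

42345


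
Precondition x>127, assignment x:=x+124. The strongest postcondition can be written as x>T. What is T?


Formula: sp(P, x:=E) = exists old_x. (x = E[old_x/x]) AND P[old_x/x] (old_x is the value of x before the assignment; eliminate old_x by solving x = E[old_x/x] for old_x)
Step 1: Precondition P: x>127, i.e. old_x > 127
Step 2: Assignment gives x = old_x + 124, so old_x = x - 124
Step 3: Substitute into P: x - 124 > 127
Step 4: Simplify: x > 127+124 = 251

251


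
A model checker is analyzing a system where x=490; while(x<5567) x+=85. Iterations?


Step 1: x goes from 490 toward 5567 by 85; the body runs while x<5567, so iterations = ceil((bound-start)/step)
Step 2: Distance=5077
Step 3: ceil(5077/85)=60

60


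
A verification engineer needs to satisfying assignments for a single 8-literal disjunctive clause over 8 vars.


Step 1: Total=2^8=256
Step 2: Unsat when all 8 false: 2^0=1
Step 3: Sat=256-1=255

255


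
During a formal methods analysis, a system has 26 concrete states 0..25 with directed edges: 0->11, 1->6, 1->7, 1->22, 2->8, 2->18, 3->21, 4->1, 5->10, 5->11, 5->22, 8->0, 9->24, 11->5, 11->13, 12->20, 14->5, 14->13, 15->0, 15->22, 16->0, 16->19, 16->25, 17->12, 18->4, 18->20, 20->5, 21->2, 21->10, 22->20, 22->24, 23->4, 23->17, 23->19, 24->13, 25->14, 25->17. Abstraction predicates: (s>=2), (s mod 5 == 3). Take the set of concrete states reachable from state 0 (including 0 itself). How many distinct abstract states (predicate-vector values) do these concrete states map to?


BFS from 0:
Concrete reachable: {0, 5, 10, 11, 13, 20, 22, 24}
Abstract via predicates (s>=2), (s mod 5 == 3):
  (0,0) <- {0}
  (1,0) <- {5, 10, 11, 20, 22, 24}
  (1,1) <- {13}
Distinct abstract states = 3

3


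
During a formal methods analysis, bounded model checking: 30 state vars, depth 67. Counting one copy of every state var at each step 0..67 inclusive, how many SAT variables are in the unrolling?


BMC unrolls to depth k, creating one copy of each state var for steps 0..k.
Step count = 67 + 1 = 68 (steps 0 through 67)
Vars per step = 30
Total = 30 * 68 = 2040

2040


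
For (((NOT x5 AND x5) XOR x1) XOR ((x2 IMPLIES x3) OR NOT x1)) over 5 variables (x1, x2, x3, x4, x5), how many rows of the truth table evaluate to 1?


Formula: (((NOT x5 AND x5) XOR x1) XOR ((x2 IMPLIES x3) OR NOT x1)) over 5 vars (32 rows)
Evaluate each row (x1, x2, x3, x4, x5 as bits, MSB first):
  row 0 [00000]: (((NOT 0 AND 0) XOR 0) XOR ((0 IMPLIES 0) OR NOT 0)) -> 1
  row 1 [00001]: (((NOT 1 AND 1) XOR 0) XOR ((0 IMPLIES 0) OR NOT 0)) -> 1
  row 2 [00010]: (((NOT 0 AND 0) XOR 0) XOR ((0 IMPLIES 0) OR NOT 0)) -> 1
  row 3 [00011]: (((NOT 1 AND 1) XOR 0) XOR ((0 IMPLIES 0) OR NOT 0)) -> 1
  row 4 [00100]: (((NOT 0 AND 0) XOR 0) XOR ((0 IMPLIES 1) OR NOT 0)) -> 1
  row 5 [00101]: (((NOT 1 AND 1) XOR 0) XOR ((0 IMPLIES 1) OR NOT 0)) -> 1
  row 6 [00110]: (((NOT 0 AND 0) XOR 0) XOR ((0 IMPLIES 1) OR NOT 0)) -> 1
  row 7 [00111]: (((NOT 1 AND 1) XOR 0) XOR ((0 IMPLIES 1) OR NOT 0)) -> 1
  row 8 [01000]: (((NOT 0 AND 0) XOR 0) XOR ((1 IMPLIES 0) OR NOT 0)) -> 1
  row 9 [01001]: (((NOT 1 AND 1) XOR 0) XOR ((1 IMPLIES 0) OR NOT 0)) -> 1
  row 10 [01010]: (((NOT 0 AND 0) XOR 0) XOR ((1 IMPLIES 0) OR NOT 0)) -> 1
  row 11 [01011]: (((NOT 1 AND 1) XOR 0) XOR ((1 IMPLIES 0) OR NOT 0)) -> 1
  row 12 [01100]: (((NOT 0 AND 0) XOR 0) XOR ((1 IMPLIES 1) OR NOT 0)) -> 1
  row 13 [01101]: (((NOT 1 AND 1) XOR 0) XOR ((1 IMPLIES 1) OR NOT 0)) -> 1
  row 14 [01110]: (((NOT 0 AND 0) XOR 0) XOR ((1 IMPLIES 1) OR NOT 0)) -> 1
  row 15 [01111]: (((NOT 1 AND 1) XOR 0) XOR ((1 IMPLIES 1) OR NOT 0)) -> 1
  row 16 [10000]: (((NOT 0 AND 0) XOR 1) XOR ((0 IMPLIES 0) OR NOT 1)) -> 0
  row 17 [10001]: (((NOT 1 AND 1) XOR 1) XOR ((0 IMPLIES 0) OR NOT 1)) -> 0
  row 18 [10010]: (((NOT 0 AND 0) XOR 1) XOR ((0 IMPLIES 0) OR NOT 1)) -> 0
  row 19 [10011]: (((NOT 1 AND 1) XOR 1) XOR ((0 IMPLIES 0) OR NOT 1)) -> 0
  row 20 [10100]: (((NOT 0 AND 0) XOR 1) XOR ((0 IMPLIES 1) OR NOT 1)) -> 0
  row 21 [10101]: (((NOT 1 AND 1) XOR 1) XOR ((0 IMPLIES 1) OR NOT 1)) -> 0
  row 22 [10110]: (((NOT 0 AND 0) XOR 1) XOR ((0 IMPLIES 1) OR NOT 1)) -> 0
  row 23 [10111]: (((NOT 1 AND 1) XOR 1) XOR ((0 IMPLIES 1) OR NOT 1)) -> 0
  row 24 [11000]: (((NOT 0 AND 0) XOR 1) XOR ((1 IMPLIES 0) OR NOT 1)) -> 1
  row 25 [11001]: (((NOT 1 AND 1) XOR 1) XOR ((1 IMPLIES 0) OR NOT 1)) -> 1
  row 26 [11010]: (((NOT 0 AND 0) XOR 1) XOR ((1 IMPLIES 0) OR NOT 1)) -> 1
  row 27 [11011]: (((NOT 1 AND 1) XOR 1) XOR ((1 IMPLIES 0) OR NOT 1)) -> 1
  row 28 [11100]: (((NOT 0 AND 0) XOR 1) XOR ((1 IMPLIES 1) OR NOT 1)) -> 0
  row 29 [11101]: (((NOT 1 AND 1) XOR 1) XOR ((1 IMPLIES 1) OR NOT 1)) -> 0
  row 30 [11110]: (((NOT 0 AND 0) XOR 1) XOR ((1 IMPLIES 1) OR NOT 1)) -> 0
  row 31 [11111]: (((NOT 1 AND 1) XOR 1) XOR ((1 IMPLIES 1) OR NOT 1)) -> 0
Full result column, 8 rows per line (x1,x2 fixed per line; x3,x4,x5 runs 000..111 left to right):
  rows 0-7 [x1,x2=00]: 11111111  (ones: 8)
  rows 8-15 [x1,x2=01]: 11111111  (ones: 8)
  rows 16-23 [x1,x2=10]: 00000000  (ones: 0)
  rows 24-31 [x1,x2=11]: 11110000  (ones: 4)
Count of 1-rows = 8+8+0+4 = 20

20


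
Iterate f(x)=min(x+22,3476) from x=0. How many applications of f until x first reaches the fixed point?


Step 1: x=0, cap=3476, increment=22
Step 2: x grows by 22 each step until capped at 3476; fixed point is x=3476
Step 3: iterations = ceil(3476/22) = 158

158


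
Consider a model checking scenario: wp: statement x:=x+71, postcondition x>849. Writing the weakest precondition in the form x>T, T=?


Formula: wp(x:=E, P) = P[E/x] (substitute E for x in postcondition)
Step 1: Postcondition: x>849
Step 2: Substitute x+71 for x: x+71>849
Step 3: Solve for x: x > 849-71 = 778

778


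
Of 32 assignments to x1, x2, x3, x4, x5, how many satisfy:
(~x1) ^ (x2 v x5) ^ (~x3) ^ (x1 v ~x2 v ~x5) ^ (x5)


CNF with 5 clauses over 5 vars (32 assignments).
An assignment satisfies CNF iff every clause has >=1 true literal.
Check each row (bits = x1,x2,x3,x4,x5; clause T/F shown):
  row 0 [00000]: clauses=TFTTF -> 0
  row 1 [00001]: clauses=TTTTT -> 1
  row 2 [00010]: clauses=TFTTF -> 0
  row 3 [00011]: clauses=TTTTT -> 1
  row 4 [00100]: clauses=TFFTF -> 0
  row 5 [00101]: clauses=TTFTT -> 0
  row 6 [00110]: clauses=TFFTF -> 0
  row 7 [00111]: clauses=TTFTT -> 0
  row 8 [01000]: clauses=TTTTF -> 0
  row 9 [01001]: clauses=TTTFT -> 0
  row 10 [01010]: clauses=TTTTF -> 0
  row 11 [01011]: clauses=TTTFT -> 0
  row 12 [01100]: clauses=TTFTF -> 0
  row 13 [01101]: clauses=TTFFT -> 0
  row 14 [01110]: clauses=TTFTF -> 0
  row 15 [01111]: clauses=TTFFT -> 0
  row 16 [10000]: clauses=FFTTF -> 0
  row 17 [10001]: clauses=FTTTT -> 0
  row 18 [10010]: clauses=FFTTF -> 0
  row 19 [10011]: clauses=FTTTT -> 0
  row 20 [10100]: clauses=FFFTF -> 0
  row 21 [10101]: clauses=FTFTT -> 0
  row 22 [10110]: clauses=FFFTF -> 0
  row 23 [10111]: clauses=FTFTT -> 0
  row 24 [11000]: clauses=FTTTF -> 0
  row 25 [11001]: clauses=FTTTT -> 0
  row 26 [11010]: clauses=FTTTF -> 0
  row 27 [11011]: clauses=FTTTT -> 0
  row 28 [11100]: clauses=FTFTF -> 0
  row 29 [11101]: clauses=FTFTT -> 0
  row 30 [11110]: clauses=FTFTF -> 0
  row 31 [11111]: clauses=FTFTT -> 0
Full result column, 8 rows per line (x1,x2 fixed per line; x3,x4,x5 runs 000..111 left to right):
  rows 0-7 [x1,x2=00]: 01010000  (ones: 2)
  rows 8-15 [x1,x2=01]: 00000000  (ones: 0)
  rows 16-23 [x1,x2=10]: 00000000  (ones: 0)
  rows 24-31 [x1,x2=11]: 00000000  (ones: 0)
Satisfying assignments = 2+0+0+0 = 2

2


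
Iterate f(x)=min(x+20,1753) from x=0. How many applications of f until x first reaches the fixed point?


Step 1: x=0, cap=1753, increment=20
Step 2: x grows by 20 each step until capped at 1753; fixed point is x=1753
Step 3: iterations = ceil(1753/20) = 88

88


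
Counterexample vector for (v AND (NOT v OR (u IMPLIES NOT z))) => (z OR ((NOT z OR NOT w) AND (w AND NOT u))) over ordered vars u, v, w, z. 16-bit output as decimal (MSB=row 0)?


F1 = (v AND (NOT v OR (u IMPLIES NOT z)))
F2 = (z OR ((NOT z OR NOT w) AND (w AND NOT u)))
Counterexample to F1=>F2 is where F1=1 and F2=0.
Evaluate each row (bits = u,v,w,z, MSB first):
  row 0 [0000]: F1=0 F2=0 -> F1&~F2 -> 0
  row 1 [0001]: F1=0 F2=1 -> F1&~F2 -> 0
  row 2 [0010]: F1=0 F2=1 -> F1&~F2 -> 0
  row 3 [0011]: F1=0 F2=1 -> F1&~F2 -> 0
  row 4 [0100]: F1=1 F2=0 -> F1&~F2 -> 1
  row 5 [0101]: F1=1 F2=1 -> F1&~F2 -> 0
  row 6 [0110]: F1=1 F2=1 -> F1&~F2 -> 0
  row 7 [0111]: F1=1 F2=1 -> F1&~F2 -> 0
  row 8 [1000]: F1=0 F2=0 -> F1&~F2 -> 0
  row 9 [1001]: F1=0 F2=1 -> F1&~F2 -> 0
  row 10 [1010]: F1=0 F2=0 -> F1&~F2 -> 0
  row 11 [1011]: F1=0 F2=1 -> F1&~F2 -> 0
  row 12 [1100]: F1=1 F2=0 -> F1&~F2 -> 1
  row 13 [1101]: F1=0 F2=1 -> F1&~F2 -> 0
  row 14 [1110]: F1=1 F2=0 -> F1&~F2 -> 1
  row 15 [1111]: F1=0 F2=1 -> F1&~F2 -> 0
Full result column, 4 rows per line (u,v fixed per line; w,z runs 00..11 left to right):
  rows 0-3 [u,v=00]: 0000  = hex 0
  rows 4-7 [u,v=01]: 1000  = hex 8
  rows 8-11 [u,v=10]: 0000  = hex 0
  rows 12-15 [u,v=11]: 1010  = hex A
Counterexample vector (row 0 .. row 15) = 0000100000001010
Output column grouped in 4s = 0000 1000 0000 1010 = 0x080A
Convert to decimal digit by digit (value = value*16 + digit):
  0 -> 0
  0*16 + 8 = 8
  8*16 + 0 = 128
  128*16 + 10 (A) = 2058
Decimal = 2058

2058


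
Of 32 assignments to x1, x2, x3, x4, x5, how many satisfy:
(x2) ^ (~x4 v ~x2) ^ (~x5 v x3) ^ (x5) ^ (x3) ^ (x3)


CNF with 6 clauses over 5 vars (32 assignments).
An assignment satisfies CNF iff every clause has >=1 true literal.
Check each row (bits = x1,x2,x3,x4,x5; clause T/F shown):
  row 0 [00000]: clauses=FTTFFF -> 0
  row 1 [00001]: clauses=FTFTFF -> 0
  row 2 [00010]: clauses=FTTFFF -> 0
  row 3 [00011]: clauses=FTFTFF -> 0
  row 4 [00100]: clauses=FTTFTT -> 0
  row 5 [00101]: clauses=FTTTTT -> 0
  row 6 [00110]: clauses=FTTFTT -> 0
  row 7 [00111]: clauses=FTTTTT -> 0
  row 8 [01000]: clauses=TTTFFF -> 0
  row 9 [01001]: clauses=TTFTFF -> 0
  row 10 [01010]: clauses=TFTFFF -> 0
  row 11 [01011]: clauses=TFFTFF -> 0
  row 12 [01100]: clauses=TTTFTT -> 0
  row 13 [01101]: clauses=TTTTTT -> 1
  row 14 [01110]: clauses=TFTFTT -> 0
  row 15 [01111]: clauses=TFTTTT -> 0
  row 16 [10000]: clauses=FTTFFF -> 0
  row 17 [10001]: clauses=FTFTFF -> 0
  row 18 [10010]: clauses=FTTFFF -> 0
  row 19 [10011]: clauses=FTFTFF -> 0
  row 20 [10100]: clauses=FTTFTT -> 0
  row 21 [10101]: clauses=FTTTTT -> 0
  row 22 [10110]: clauses=FTTFTT -> 0
  row 23 [10111]: clauses=FTTTTT -> 0
  row 24 [11000]: clauses=TTTFFF -> 0
  row 25 [11001]: clauses=TTFTFF -> 0
  row 26 [11010]: clauses=TFTFFF -> 0
  row 27 [11011]: clauses=TFFTFF -> 0
  row 28 [11100]: clauses=TTTFTT -> 0
  row 29 [11101]: clauses=TTTTTT -> 1
  row 30 [11110]: clauses=TFTFTT -> 0
  row 31 [11111]: clauses=TFTTTT -> 0
Full result column, 8 rows per line (x1,x2 fixed per line; x3,x4,x5 runs 000..111 left to right):
  rows 0-7 [x1,x2=00]: 00000000  (ones: 0)
  rows 8-15 [x1,x2=01]: 00000100  (ones: 1)
  rows 16-23 [x1,x2=10]: 00000000  (ones: 0)
  rows 24-31 [x1,x2=11]: 00000100  (ones: 1)
Satisfying assignments = 0+1+0+1 = 2

2


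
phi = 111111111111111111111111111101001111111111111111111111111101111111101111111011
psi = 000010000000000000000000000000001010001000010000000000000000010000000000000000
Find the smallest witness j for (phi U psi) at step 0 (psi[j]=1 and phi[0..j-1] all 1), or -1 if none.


(phi U psi) at 0: need smallest j with psi[j]=1 and phi[i]=1 for all i in [0,j).
Scan from step 0:
  step 0: phi=1, psi=0 -> continue
  step 1: phi=1, psi=0 -> continue
  step 2: phi=1, psi=0 -> continue
  step 3: phi=1, psi=0 -> continue
  step 4: psi=1 and phi held for [0,4) -> witness found
Witness step = 4

4


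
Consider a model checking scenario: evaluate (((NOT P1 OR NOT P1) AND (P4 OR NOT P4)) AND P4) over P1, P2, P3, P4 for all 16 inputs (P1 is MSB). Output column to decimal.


Formula: (((NOT P1 OR NOT P1) AND (P4 OR NOT P4)) AND P4) over P1, P2, P3, P4 (16 rows)
Evaluate each row (bits = P1,P2,P3,P4, MSB first):
  row 0 [0000]: (((NOT 0 OR NOT 0) AND (0 OR NOT 0)) AND 0) -> 0
  row 1 [0001]: (((NOT 0 OR NOT 0) AND (1 OR NOT 1)) AND 1) -> 1
  row 2 [0010]: (((NOT 0 OR NOT 0) AND (0 OR NOT 0)) AND 0) -> 0
  row 3 [0011]: (((NOT 0 OR NOT 0) AND (1 OR NOT 1)) AND 1) -> 1
  row 4 [0100]: (((NOT 0 OR NOT 0) AND (0 OR NOT 0)) AND 0) -> 0
  row 5 [0101]: (((NOT 0 OR NOT 0) AND (1 OR NOT 1)) AND 1) -> 1
  row 6 [0110]: (((NOT 0 OR NOT 0) AND (0 OR NOT 0)) AND 0) -> 0
  row 7 [0111]: (((NOT 0 OR NOT 0) AND (1 OR NOT 1)) AND 1) -> 1
  row 8 [1000]: (((NOT 1 OR NOT 1) AND (0 OR NOT 0)) AND 0) -> 0
  row 9 [1001]: (((NOT 1 OR NOT 1) AND (1 OR NOT 1)) AND 1) -> 0
  row 10 [1010]: (((NOT 1 OR NOT 1) AND (0 OR NOT 0)) AND 0) -> 0
  row 11 [1011]: (((NOT 1 OR NOT 1) AND (1 OR NOT 1)) AND 1) -> 0
  row 12 [1100]: (((NOT 1 OR NOT 1) AND (0 OR NOT 0)) AND 0) -> 0
  row 13 [1101]: (((NOT 1 OR NOT 1) AND (1 OR NOT 1)) AND 1) -> 0
  row 14 [1110]: (((NOT 1 OR NOT 1) AND (0 OR NOT 0)) AND 0) -> 0
  row 15 [1111]: (((NOT 1 OR NOT 1) AND (1 OR NOT 1)) AND 1) -> 0
Full result column, 4 rows per line (P1,P2 fixed per line; P3,P4 runs 00..11 left to right):
  rows 0-3 [P1,P2=00]: 0101  = hex 5
  rows 4-7 [P1,P2=01]: 0101  = hex 5
  rows 8-11 [P1,P2=10]: 0000  = hex 0
  rows 12-15 [P1,P2=11]: 0000  = hex 0
Output column (row 0 .. row 15) = 0101010100000000
Output column grouped in 4s = 0101 0101 0000 0000 = 0x5500
Convert to decimal digit by digit (value = value*16 + digit):
  5 -> 5
  5*16 + 5 = 85
  85*16 + 0 = 1360
  1360*16 + 0 = 21760
Decimal = 21760

21760


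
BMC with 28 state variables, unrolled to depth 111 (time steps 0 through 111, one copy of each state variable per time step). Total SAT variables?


BMC unrolls to depth k, creating one copy of each state var for steps 0..k.
Step count = 111 + 1 = 112 (steps 0 through 111)
Vars per step = 28
Total = 28 * 112 = 3136

3136


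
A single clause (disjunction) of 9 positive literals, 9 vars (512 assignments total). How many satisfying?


Step 1: Total=2^9=512
Step 2: Unsat when all 9 false: 2^0=1
Step 3: Sat=512-1=511

511


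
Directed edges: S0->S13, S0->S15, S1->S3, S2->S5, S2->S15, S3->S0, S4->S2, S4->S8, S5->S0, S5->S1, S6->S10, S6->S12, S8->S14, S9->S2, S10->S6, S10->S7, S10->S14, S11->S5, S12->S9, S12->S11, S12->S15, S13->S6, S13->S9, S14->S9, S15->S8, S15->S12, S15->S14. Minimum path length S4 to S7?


BFS layer-by-layer from S4:
  dist 0: {S4}
  dist 1: {S2, S8}
  dist 2: {S5, S14, S15}
  dist 3: {S0, S1, S9, S12}
  dist 4: {S3, S11, S13}
  dist 5: {S6}
  dist 6: {S10}
  dist 7: {S7}
  -> S7 reached at distance 7
Shortest path length = 7

7


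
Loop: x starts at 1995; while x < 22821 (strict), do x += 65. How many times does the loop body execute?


Step 1: x goes from 1995 toward 22821 by 65; the body runs while x<22821, so iterations = ceil((bound-start)/step)
Step 2: Distance=20826
Step 3: ceil(20826/65)=321

321


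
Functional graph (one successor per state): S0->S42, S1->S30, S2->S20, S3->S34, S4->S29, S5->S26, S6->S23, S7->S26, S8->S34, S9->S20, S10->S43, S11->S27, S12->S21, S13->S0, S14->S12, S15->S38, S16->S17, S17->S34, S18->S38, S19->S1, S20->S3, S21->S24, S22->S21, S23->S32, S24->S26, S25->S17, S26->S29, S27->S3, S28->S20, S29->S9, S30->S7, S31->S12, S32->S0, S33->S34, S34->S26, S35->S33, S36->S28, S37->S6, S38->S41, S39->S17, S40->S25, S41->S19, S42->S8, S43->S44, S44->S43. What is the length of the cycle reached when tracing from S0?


Trace from S0 until a state repeats:
  S0 -> S42 -> S8 -> S34 -> S26 -> S29 -> S9 -> S20 -> S3 -> S34
S34 first seen at step 3, revisited at step 9.
Cycle length = 9 - 3 = 6

6


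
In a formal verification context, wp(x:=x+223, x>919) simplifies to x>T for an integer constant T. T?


Formula: wp(x:=E, P) = P[E/x] (substitute E for x in postcondition)
Step 1: Postcondition: x>919
Step 2: Substitute x+223 for x: x+223>919
Step 3: Solve for x: x > 919-223 = 696

696


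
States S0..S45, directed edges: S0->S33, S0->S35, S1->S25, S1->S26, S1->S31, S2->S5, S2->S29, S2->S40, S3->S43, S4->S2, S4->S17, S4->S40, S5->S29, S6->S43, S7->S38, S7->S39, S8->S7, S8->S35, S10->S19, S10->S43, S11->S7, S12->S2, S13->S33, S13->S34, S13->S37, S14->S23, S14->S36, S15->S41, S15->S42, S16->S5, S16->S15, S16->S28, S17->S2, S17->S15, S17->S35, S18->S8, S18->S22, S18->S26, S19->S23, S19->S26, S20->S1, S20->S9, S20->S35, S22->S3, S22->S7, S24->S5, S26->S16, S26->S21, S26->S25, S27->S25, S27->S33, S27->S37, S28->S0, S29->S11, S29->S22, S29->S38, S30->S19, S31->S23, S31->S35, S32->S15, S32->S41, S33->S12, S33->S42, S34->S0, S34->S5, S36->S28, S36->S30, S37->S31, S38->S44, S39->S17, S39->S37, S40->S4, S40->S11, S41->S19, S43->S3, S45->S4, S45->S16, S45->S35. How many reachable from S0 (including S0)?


BFS from S0:
  layer 0: {S0}
  layer 1: {S33, S35}
  layer 2: {S12, S42}
  layer 3: {S2}
  layer 4: {S5, S29, S40}
  layer 5: {S4, S11, S22, S38}
  layer 6: {S3, S7, S17, S44}
  layer 7: {S15, S39, S43}
  layer 8: {S37, S41}
  layer 9: {S19, S31}
  layer 10: {S23, S26}
  layer 11: {S16, S21, S25}
  layer 12: {S28}
Reachable set: {S0, S2, S3, S4, S5, S7, S11, S12, S15, S16, S17, S19, S21, S22, S23, S25, S26, S28, S29, S31, S33, S35, S37, S38, S39, S40, S41, S42, S43, S44}
Count = 30

30


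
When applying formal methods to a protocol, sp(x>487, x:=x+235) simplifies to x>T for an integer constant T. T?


Formula: sp(P, x:=E) = exists old_x. (x = E[old_x/x]) AND P[old_x/x] (old_x is the value of x before the assignment; eliminate old_x by solving x = E[old_x/x] for old_x)
Step 1: Precondition P: x>487, i.e. old_x > 487
Step 2: Assignment gives x = old_x + 235, so old_x = x - 235
Step 3: Substitute into P: x - 235 > 487
Step 4: Simplify: x > 487+235 = 722

722


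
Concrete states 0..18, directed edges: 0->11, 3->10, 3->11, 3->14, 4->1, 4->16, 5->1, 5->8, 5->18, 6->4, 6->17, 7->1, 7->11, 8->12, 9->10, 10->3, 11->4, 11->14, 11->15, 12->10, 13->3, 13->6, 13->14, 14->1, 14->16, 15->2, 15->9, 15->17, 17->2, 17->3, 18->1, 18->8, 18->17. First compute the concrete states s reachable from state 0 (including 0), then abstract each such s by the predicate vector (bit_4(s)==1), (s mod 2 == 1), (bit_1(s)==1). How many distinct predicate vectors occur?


BFS from 0:
Concrete reachable: {0, 1, 2, 3, 4, 9, 10, 11, 14, 15, 16, 17}
Abstract via predicates (bit_4(s)==1), (s mod 2 == 1), (bit_1(s)==1):
  (0,0,0) <- {0, 4}
  (0,0,1) <- {2, 10, 14}
  (0,1,0) <- {1, 9}
  (0,1,1) <- {3, 11, 15}
  (1,0,0) <- {16}
  (1,1,0) <- {17}
Distinct abstract states = 6

6


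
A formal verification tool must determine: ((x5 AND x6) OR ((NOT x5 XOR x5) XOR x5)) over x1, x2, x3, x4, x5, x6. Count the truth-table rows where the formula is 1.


Formula: ((x5 AND x6) OR ((NOT x5 XOR x5) XOR x5)) over 6 vars (64 rows)
Evaluate each row (x1, x2, x3, x4, x5, x6 as bits, MSB first):
  row 0 [000000]: ((0 AND 0) OR ((NOT 0 XOR 0) XOR 0)) -> 1
  row 1 [000001]: ((0 AND 1) OR ((NOT 0 XOR 0) XOR 0)) -> 1
  row 2 [000010]: ((1 AND 0) OR ((NOT 1 XOR 1) XOR 1)) -> 0
  row 3 [000011]: ((1 AND 1) OR ((NOT 1 XOR 1) XOR 1)) -> 1
  row 4 [000100]: ((0 AND 0) OR ((NOT 0 XOR 0) XOR 0)) -> 1
  (every remaining row is evaluated the same way; all 64 results are listed next)
Full result column, 8 rows per line (x1,x2,x3 fixed per line; x4,x5,x6 runs 000..111 left to right):
  rows 0-7 [x1,x2,x3=000]: 11011101  (ones: 6)
  rows 8-15 [x1,x2,x3=001]: 11011101  (ones: 6)
  rows 16-23 [x1,x2,x3=010]: 11011101  (ones: 6)
  rows 24-31 [x1,x2,x3=011]: 11011101  (ones: 6)
  rows 32-39 [x1,x2,x3=100]: 11011101  (ones: 6)
  rows 40-47 [x1,x2,x3=101]: 11011101  (ones: 6)
  rows 48-55 [x1,x2,x3=110]: 11011101  (ones: 6)
  rows 56-63 [x1,x2,x3=111]: 11011101  (ones: 6)
Count of 1-rows = 6+6+6+6+6+6+6+6 = 48

48
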